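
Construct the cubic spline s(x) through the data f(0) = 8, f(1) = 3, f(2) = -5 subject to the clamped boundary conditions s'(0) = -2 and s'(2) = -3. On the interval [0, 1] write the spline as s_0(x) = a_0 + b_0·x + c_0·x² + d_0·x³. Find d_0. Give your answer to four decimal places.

-0.5000

Let m_i = s''(x_i). Step sizes h_i = 1, 1; slopes of the chords Δ_i = (y_(i+1) - y_i)/h_i = -5, -8.
  1·m_0 + 4·m_1 + 1·m_2 = 6(Δ_1 - Δ_0) = -18
Clamped end conditions give two more equations: 2h_0·m_0 + h_0·m_1 = 6(Δ_0 - s'(0)) = -18 and h_1·m_1 + 2h_1·m_2 = 6(s'(2) - Δ_1) = 30.
Solving: m_0 = -5, m_1 = -8, m_2 = 19.
On [0, 1], with s_0(x) = a_0 + b_0·x + c_0·x² + d_0·x³: c_0 = m_0/2 = -5/2, d_0 = (m_1 - m_0)/(6h_0) = -1/2, b_0 = Δ_0 - h_0(2m_0 + m_1)/6 = -2.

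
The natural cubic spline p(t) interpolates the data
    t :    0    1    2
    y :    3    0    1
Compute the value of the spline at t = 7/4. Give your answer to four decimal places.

With σ_i denoting the second derivative at x_i, h_i = 1, 1, and Δ_i = (y_(i+1) − y_i)/h_i = -3, 1:
  1·σ_0 + 4·σ_1 + 1·σ_2 = 6(Δ_1 - Δ_0) = 24
Natural end conditions: σ_0 = σ_2 = 0.
Solving the tridiagonal system: σ_0 = 0, σ_1 = 6, σ_2 = 0.
On [1, 2], p(t) = 0 - 1·(t - 1) + 3·(t - 1)² - 1·(t - 1)³.
With (t - 1) = 3/4: p(7/4) = 33/64.

0.5156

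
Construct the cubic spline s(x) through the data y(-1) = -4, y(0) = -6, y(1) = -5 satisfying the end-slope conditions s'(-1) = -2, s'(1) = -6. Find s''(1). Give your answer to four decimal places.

With m_i denoting the second derivative at x_i, h_i = 1, 1, and Δ_i = (y_(i+1) − y_i)/h_i = -2, 1:
  1·m_0 + 4·m_1 + 1·m_2 = 6(Δ_1 - Δ_0) = 18
Clamped end conditions give two more equations: 2h_0·m_0 + h_0·m_1 = 6(Δ_0 - s'(-1)) = 0 and h_1·m_1 + 2h_1·m_2 = 6(s'(1) - Δ_1) = -42.
Solving the tridiagonal system: m_0 = -13/2, m_1 = 13, m_2 = -55/2.

-27.5000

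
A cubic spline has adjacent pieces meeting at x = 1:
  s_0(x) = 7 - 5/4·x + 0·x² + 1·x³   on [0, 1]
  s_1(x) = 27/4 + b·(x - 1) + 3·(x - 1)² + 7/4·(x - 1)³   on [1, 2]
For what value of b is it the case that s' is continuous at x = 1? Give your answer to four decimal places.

s_0'(x) = -5/4 + 0·x + 3·x², so s_0'(1) = 7/4. On the right, s_1'(1) = b, so b = 7/4.

1.7500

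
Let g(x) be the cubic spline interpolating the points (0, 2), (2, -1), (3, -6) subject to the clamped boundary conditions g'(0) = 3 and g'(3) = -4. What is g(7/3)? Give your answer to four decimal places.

With σ_i denoting the second derivative at x_i, h_i = 2, 1, and Δ_i = (y_(i+1) − y_i)/h_i = -3/2, -5:
  2·σ_0 + 6·σ_1 + 1·σ_2 = 6(Δ_1 - Δ_0) = -21
Clamped end conditions give two more equations: 2h_0·σ_0 + h_0·σ_1 = 6(Δ_0 - g'(0)) = -27 and h_1·σ_1 + 2h_1·σ_2 = 6(g'(3) - Δ_1) = 6.
Forward elimination and back-substitution give σ_0 = -67/12, σ_1 = -7/3, σ_2 = 25/6.
On [2, 3], g(x) = -1 - 59/12·(x - 2) - 7/6·(x - 2)² + 13/12·(x - 2)³.
With (x - 2) = 1/3: g(7/3) = -221/81.

-2.7284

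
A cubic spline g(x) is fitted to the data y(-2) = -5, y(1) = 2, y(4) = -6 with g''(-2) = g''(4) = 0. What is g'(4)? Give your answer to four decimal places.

-3.9167

With σ_i denoting the second derivative at x_i, h_i = 3, 3, and Δ_i = (y_(i+1) − y_i)/h_i = 7/3, -8/3:
  3·σ_0 + 12·σ_1 + 3·σ_2 = 6(Δ_1 - Δ_0) = -30
Natural end conditions: σ_0 = σ_2 = 0.
Solving: σ_0 = 0, σ_1 = -5/2, σ_2 = 0.
On [1, 4], g'(x) = b_1 + 2c_1·(x - 1) + 3d_1·(x - 1)² with b_1 = Δ_1 - h_1(2σ_1 + σ_2)/6 = -1/6, c_1 = σ_1/2 = -5/4, d_1 = (σ_2 - σ_1)/(6h_1) = 5/36. So g'(4) = -47/12.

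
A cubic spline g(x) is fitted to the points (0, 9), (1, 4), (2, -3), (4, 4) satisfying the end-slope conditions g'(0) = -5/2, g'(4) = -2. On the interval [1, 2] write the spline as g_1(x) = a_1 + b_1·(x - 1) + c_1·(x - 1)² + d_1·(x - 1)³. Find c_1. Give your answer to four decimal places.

-3.0909

With M_i denoting the second derivative at x_i, h_i = 1, 1, 2, and Δ_i = (y_(i+1) − y_i)/h_i = -5, -7, 7/2:
  1·M_0 + 4·M_1 + 1·M_2 = 6(Δ_1 - Δ_0) = -12
  1·M_1 + 6·M_2 + 2·M_3 = 6(Δ_2 - Δ_1) = 63
Clamped end conditions give two more equations: 2h_0·M_0 + h_0·M_1 = 6(Δ_0 - g'(0)) = -15 and h_2·M_2 + 2h_2·M_3 = 6(g'(4) - Δ_2) = -33.
Hence M_0 = -97/22, M_1 = -68/11, M_2 = 377/22, M_3 = -185/11.
On [1, 2], with g_1(x) = a_1 + b_1·(x - 1) + c_1·(x - 1)² + d_1·(x - 1)³: c_1 = M_1/2 = -34/11, d_1 = (M_2 - M_1)/(6h_1) = 171/44, b_1 = Δ_1 - h_1(2M_1 + M_2)/6 = -343/44.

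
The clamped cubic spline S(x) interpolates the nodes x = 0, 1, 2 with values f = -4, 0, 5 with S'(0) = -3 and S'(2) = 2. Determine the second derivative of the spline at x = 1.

-2

Let M_i = S''(x_i). Step sizes h_i = 1, 1; slopes of the chords Δ_i = (y_(i+1) - y_i)/h_i = 4, 5.
  1·M_0 + 4·M_1 + 1·M_2 = 6(Δ_1 - Δ_0) = 6
Clamped end conditions give two more equations: 2h_0·M_0 + h_0·M_1 = 6(Δ_0 - S'(0)) = 42 and h_1·M_1 + 2h_1·M_2 = 6(S'(2) - Δ_1) = -18.
Solving the tridiagonal system: M_0 = 22, M_1 = -2, M_2 = -8.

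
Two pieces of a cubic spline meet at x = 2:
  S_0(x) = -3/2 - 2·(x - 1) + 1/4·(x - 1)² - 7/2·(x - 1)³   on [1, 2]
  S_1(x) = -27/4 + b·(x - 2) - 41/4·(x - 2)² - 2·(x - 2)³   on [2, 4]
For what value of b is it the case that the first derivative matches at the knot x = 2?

S_0'(x) = -2 + 1/2·(x - 1) - 21/2·(x - 1)², so S_0'(2) = -12. On the right, S_1'(2) = b, so b = -12.

-12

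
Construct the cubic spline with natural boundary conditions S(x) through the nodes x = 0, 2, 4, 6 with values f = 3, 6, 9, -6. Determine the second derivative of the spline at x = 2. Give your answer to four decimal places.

Put M_i = S'' at the i-th knot. Here h = (2, 2, 2) and Δ = (3/2, 3/2, -15/2), so the interior equations h_(i-1)·M_(i-1) + 2(h_(i-1)+h_i)·M_i + h_i·M_(i+1) = 6(Δ_i − Δ_(i-1)) read
  2·M_0 + 8·M_1 + 2·M_2 = 6(Δ_1 - Δ_0) = 0
  2·M_1 + 8·M_2 + 2·M_3 = 6(Δ_2 - Δ_1) = -54
Natural end conditions: M_0 = M_3 = 0.
Solving the tridiagonal system: M_0 = 0, M_1 = 9/5, M_2 = -36/5, M_3 = 0.

1.8000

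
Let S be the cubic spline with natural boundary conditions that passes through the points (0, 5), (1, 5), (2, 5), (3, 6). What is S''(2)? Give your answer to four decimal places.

Write M_i for S''(x_i). With h_i = 1, 1, 1 and divided differences Δ_i = 0, 0, 1, the continuity of S' gives the tridiagonal system
  1·M_0 + 4·M_1 + 1·M_2 = 6(Δ_1 - Δ_0) = 0
  1·M_1 + 4·M_2 + 1·M_3 = 6(Δ_2 - Δ_1) = 6
Natural end conditions: M_0 = M_3 = 0.
Forward elimination and back-substitution give M_0 = 0, M_1 = -2/5, M_2 = 8/5, M_3 = 0.

1.6000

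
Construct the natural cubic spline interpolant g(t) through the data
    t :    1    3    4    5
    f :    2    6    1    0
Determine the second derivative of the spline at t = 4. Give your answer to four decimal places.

With M_i denoting the second derivative at x_i, h_i = 2, 1, 1, and Δ_i = (y_(i+1) − y_i)/h_i = 2, -5, -1:
  2·M_0 + 6·M_1 + 1·M_2 = 6(Δ_1 - Δ_0) = -42
  1·M_1 + 4·M_2 + 1·M_3 = 6(Δ_2 - Δ_1) = 24
Natural end conditions: M_0 = M_3 = 0.
Solving: M_0 = 0, M_1 = -192/23, M_2 = 186/23, M_3 = 0.

8.0870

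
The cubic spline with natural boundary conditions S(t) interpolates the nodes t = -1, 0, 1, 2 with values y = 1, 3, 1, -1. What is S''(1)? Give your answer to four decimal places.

1.6000

Let m_i = S''(x_i). Step sizes h_i = 1, 1, 1; slopes of the chords Δ_i = (y_(i+1) - y_i)/h_i = 2, -2, -2.
  1·m_0 + 4·m_1 + 1·m_2 = 6(Δ_1 - Δ_0) = -24
  1·m_1 + 4·m_2 + 1·m_3 = 6(Δ_2 - Δ_1) = 0
Natural end conditions: m_0 = m_3 = 0.
Solving: m_0 = 0, m_1 = -32/5, m_2 = 8/5, m_3 = 0.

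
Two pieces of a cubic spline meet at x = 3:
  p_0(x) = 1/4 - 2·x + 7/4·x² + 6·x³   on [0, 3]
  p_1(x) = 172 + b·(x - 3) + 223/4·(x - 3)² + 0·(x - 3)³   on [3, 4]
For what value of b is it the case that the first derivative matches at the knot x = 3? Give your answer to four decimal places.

p_0'(x) = -2 + 7/2·x + 18·x², so p_0'(3) = 341/2. On the right, p_1'(3) = b, so b = 341/2.

170.5000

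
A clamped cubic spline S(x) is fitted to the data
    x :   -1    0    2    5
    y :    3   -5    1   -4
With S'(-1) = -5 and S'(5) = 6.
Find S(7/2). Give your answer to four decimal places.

With M_i denoting the second derivative at x_i, h_i = 1, 2, 3, and Δ_i = (y_(i+1) − y_i)/h_i = -8, 3, -5/3:
  1·M_0 + 6·M_1 + 2·M_2 = 6(Δ_1 - Δ_0) = 66
  2·M_1 + 10·M_2 + 3·M_3 = 6(Δ_2 - Δ_1) = -28
Clamped end conditions give two more equations: 2h_0·M_0 + h_0·M_1 = 6(Δ_0 - S'(-1)) = -18 and h_2·M_2 + 2h_2·M_3 = 6(S'(5) - Δ_2) = 46.
Solving: M_0 = -1006/57, M_1 = 986/57, M_2 = -574/57, M_3 = 724/57.
On [2, 5], S(x) = 1 + 39/19·(x - 2) - 287/57·(x - 2)² + 649/513·(x - 2)³.
With (x - 2) = 3/2: S(7/2) = -453/152.

-2.9803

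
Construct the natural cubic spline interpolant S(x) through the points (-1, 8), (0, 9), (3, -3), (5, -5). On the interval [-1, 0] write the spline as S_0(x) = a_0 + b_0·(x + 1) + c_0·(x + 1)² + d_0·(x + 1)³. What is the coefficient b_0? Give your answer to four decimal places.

Write m_i for S''(x_i). With h_i = 1, 3, 2 and divided differences Δ_i = 1, -4, -1, the continuity of S' gives the tridiagonal system
  1·m_0 + 8·m_1 + 3·m_2 = 6(Δ_1 - Δ_0) = -30
  3·m_1 + 10·m_2 + 2·m_3 = 6(Δ_2 - Δ_1) = 18
Natural end conditions: m_0 = m_3 = 0.
Solving: m_0 = 0, m_1 = -354/71, m_2 = 234/71, m_3 = 0.
On [-1, 0], with S_0(x) = a_0 + b_0·(x + 1) + c_0·(x + 1)² + d_0·(x + 1)³: c_0 = m_0/2 = 0, d_0 = (m_1 - m_0)/(6h_0) = -59/71, b_0 = Δ_0 - h_0(2m_0 + m_1)/6 = 130/71.

1.8310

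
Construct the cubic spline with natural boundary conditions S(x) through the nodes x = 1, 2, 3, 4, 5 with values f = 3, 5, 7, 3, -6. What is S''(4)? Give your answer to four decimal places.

-5.4643

Write M_i for S''(x_i). With h_i = 1, 1, 1, 1 and divided differences Δ_i = 2, 2, -4, -9, the continuity of S' gives the tridiagonal system
  1·M_0 + 4·M_1 + 1·M_2 = 6(Δ_1 - Δ_0) = 0
  1·M_1 + 4·M_2 + 1·M_3 = 6(Δ_2 - Δ_1) = -36
  1·M_2 + 4·M_3 + 1·M_4 = 6(Δ_3 - Δ_2) = -30
Natural end conditions: M_0 = M_4 = 0.
Solving the tridiagonal system: M_0 = 0, M_1 = 57/28, M_2 = -57/7, M_3 = -153/28, M_4 = 0.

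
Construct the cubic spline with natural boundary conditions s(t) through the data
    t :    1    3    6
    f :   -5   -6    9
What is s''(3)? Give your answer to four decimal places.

Let M_i = s''(x_i). Step sizes h_i = 2, 3; slopes of the chords Δ_i = (y_(i+1) - y_i)/h_i = -1/2, 5.
  2·M_0 + 10·M_1 + 3·M_2 = 6(Δ_1 - Δ_0) = 33
Natural end conditions: M_0 = M_2 = 0.
Solving the tridiagonal system: M_0 = 0, M_1 = 33/10, M_2 = 0.

3.3000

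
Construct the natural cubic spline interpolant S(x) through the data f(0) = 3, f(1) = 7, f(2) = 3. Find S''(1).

With M_i denoting the second derivative at x_i, h_i = 1, 1, and Δ_i = (y_(i+1) − y_i)/h_i = 4, -4:
  1·M_0 + 4·M_1 + 1·M_2 = 6(Δ_1 - Δ_0) = -48
Natural end conditions: M_0 = M_2 = 0.
Solving: M_0 = 0, M_1 = -12, M_2 = 0.

-12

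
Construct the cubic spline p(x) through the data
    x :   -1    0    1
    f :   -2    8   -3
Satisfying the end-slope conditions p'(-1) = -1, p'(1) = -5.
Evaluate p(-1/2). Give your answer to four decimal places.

2.7813

With M_i denoting the second derivative at x_i, h_i = 1, 1, and Δ_i = (y_(i+1) − y_i)/h_i = 10, -11:
  1·M_0 + 4·M_1 + 1·M_2 = 6(Δ_1 - Δ_0) = -126
Clamped end conditions give two more equations: 2h_0·M_0 + h_0·M_1 = 6(Δ_0 - p'(-1)) = 66 and h_1·M_1 + 2h_1·M_2 = 6(p'(1) - Δ_1) = 36.
Hence M_0 = 125/2, M_1 = -59, M_2 = 95/2.
On [-1, 0], p(x) = -2 - 1·(x + 1) + 125/4·(x + 1)² - 81/4·(x + 1)³.
With (x + 1) = 1/2: p(-1/2) = 89/32.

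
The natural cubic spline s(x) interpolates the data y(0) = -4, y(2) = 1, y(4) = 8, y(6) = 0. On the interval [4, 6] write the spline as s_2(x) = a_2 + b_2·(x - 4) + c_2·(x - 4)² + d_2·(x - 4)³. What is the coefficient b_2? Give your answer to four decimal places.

Let σ_i = s''(x_i). Step sizes h_i = 2, 2, 2; slopes of the chords Δ_i = (y_(i+1) - y_i)/h_i = 5/2, 7/2, -4.
  2·σ_0 + 8·σ_1 + 2·σ_2 = 6(Δ_1 - Δ_0) = 6
  2·σ_1 + 8·σ_2 + 2·σ_3 = 6(Δ_2 - Δ_1) = -45
Natural end conditions: σ_0 = σ_3 = 0.
Hence σ_0 = 0, σ_1 = 23/10, σ_2 = -31/5, σ_3 = 0.
On [4, 6], with s_2(x) = a_2 + b_2·(x - 4) + c_2·(x - 4)² + d_2·(x - 4)³: c_2 = σ_2/2 = -31/10, d_2 = (σ_3 - σ_2)/(6h_2) = 31/60, b_2 = Δ_2 - h_2(2σ_2 + σ_3)/6 = 2/15.

0.1333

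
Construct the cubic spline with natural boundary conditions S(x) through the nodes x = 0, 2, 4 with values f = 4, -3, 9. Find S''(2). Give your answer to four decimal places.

Write m_i for S''(x_i). With h_i = 2, 2 and divided differences Δ_i = -7/2, 6, the continuity of S' gives the tridiagonal system
  2·m_0 + 8·m_1 + 2·m_2 = 6(Δ_1 - Δ_0) = 57
Natural end conditions: m_0 = m_2 = 0.
Solving: m_0 = 0, m_1 = 57/8, m_2 = 0.

7.1250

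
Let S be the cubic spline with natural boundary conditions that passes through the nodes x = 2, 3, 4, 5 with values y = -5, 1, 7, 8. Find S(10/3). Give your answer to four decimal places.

3.2716

With M_i denoting the second derivative at x_i, h_i = 1, 1, 1, and Δ_i = (y_(i+1) − y_i)/h_i = 6, 6, 1:
  1·M_0 + 4·M_1 + 1·M_2 = 6(Δ_1 - Δ_0) = 0
  1·M_1 + 4·M_2 + 1·M_3 = 6(Δ_2 - Δ_1) = -30
Natural end conditions: M_0 = M_3 = 0.
Forward elimination and back-substitution give M_0 = 0, M_1 = 2, M_2 = -8, M_3 = 0.
On [3, 4], S(x) = 1 + 20/3·(x - 3) + 1·(x - 3)² - 5/3·(x - 3)³.
With (x - 3) = 1/3: S(10/3) = 265/81.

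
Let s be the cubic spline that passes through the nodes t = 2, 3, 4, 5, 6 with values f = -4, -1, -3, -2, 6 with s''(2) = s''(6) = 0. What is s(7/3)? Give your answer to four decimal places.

-2.5767

With M_i denoting the second derivative at x_i, h_i = 1, 1, 1, 1, and Δ_i = (y_(i+1) − y_i)/h_i = 3, -2, 1, 8:
  1·M_0 + 4·M_1 + 1·M_2 = 6(Δ_1 - Δ_0) = -30
  1·M_1 + 4·M_2 + 1·M_3 = 6(Δ_2 - Δ_1) = 18
  1·M_2 + 4·M_3 + 1·M_4 = 6(Δ_3 - Δ_2) = 42
Natural end conditions: M_0 = M_4 = 0.
Solving: M_0 = 0, M_1 = -60/7, M_2 = 30/7, M_3 = 66/7, M_4 = 0.
On [2, 3], s(t) = -4 + 31/7·(t - 2) + 0·(t - 2)² - 10/7·(t - 2)³.
With (t - 2) = 1/3: s(7/3) = -487/189.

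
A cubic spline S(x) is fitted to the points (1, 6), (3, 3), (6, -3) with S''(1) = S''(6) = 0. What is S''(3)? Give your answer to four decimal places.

-0.3000

Put M_i = S'' at the i-th knot. Here h = (2, 3) and Δ = (-3/2, -2), so the interior equations h_(i-1)·M_(i-1) + 2(h_(i-1)+h_i)·M_i + h_i·M_(i+1) = 6(Δ_i − Δ_(i-1)) read
  2·M_0 + 10·M_1 + 3·M_2 = 6(Δ_1 - Δ_0) = -3
Natural end conditions: M_0 = M_2 = 0.
Solving the tridiagonal system: M_0 = 0, M_1 = -3/10, M_2 = 0.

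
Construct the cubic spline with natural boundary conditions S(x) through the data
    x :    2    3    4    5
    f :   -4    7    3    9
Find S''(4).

Write M_i for S''(x_i). With h_i = 1, 1, 1 and divided differences Δ_i = 11, -4, 6, the continuity of S' gives the tridiagonal system
  1·M_0 + 4·M_1 + 1·M_2 = 6(Δ_1 - Δ_0) = -90
  1·M_1 + 4·M_2 + 1·M_3 = 6(Δ_2 - Δ_1) = 60
Natural end conditions: M_0 = M_3 = 0.
Solving: M_0 = 0, M_1 = -28, M_2 = 22, M_3 = 0.

22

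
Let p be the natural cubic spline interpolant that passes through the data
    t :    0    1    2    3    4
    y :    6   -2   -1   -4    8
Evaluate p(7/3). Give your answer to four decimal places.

-2.2646

Write σ_i for p''(x_i). With h_i = 1, 1, 1, 1 and divided differences Δ_i = -8, 1, -3, 12, the continuity of p' gives the tridiagonal system
  1·σ_0 + 4·σ_1 + 1·σ_2 = 6(Δ_1 - Δ_0) = 54
  1·σ_1 + 4·σ_2 + 1·σ_3 = 6(Δ_2 - Δ_1) = -24
  1·σ_2 + 4·σ_3 + 1·σ_4 = 6(Δ_3 - Δ_2) = 90
Natural end conditions: σ_0 = σ_4 = 0.
Forward elimination and back-substitution give σ_0 = 0, σ_1 = 249/14, σ_2 = -120/7, σ_3 = 375/14, σ_4 = 0.
On [2, 3], p(t) = -1 - 7/4·(t - 2) - 60/7·(t - 2)² + 205/28·(t - 2)³.
With (t - 2) = 1/3: p(7/3) = -428/189.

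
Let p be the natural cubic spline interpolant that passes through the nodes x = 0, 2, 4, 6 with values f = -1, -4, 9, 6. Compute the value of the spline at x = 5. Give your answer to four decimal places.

9.5000

Let M_i = p''(x_i). Step sizes h_i = 2, 2, 2; slopes of the chords Δ_i = (y_(i+1) - y_i)/h_i = -3/2, 13/2, -3/2.
  2·M_0 + 8·M_1 + 2·M_2 = 6(Δ_1 - Δ_0) = 48
  2·M_1 + 8·M_2 + 2·M_3 = 6(Δ_2 - Δ_1) = -48
Natural end conditions: M_0 = M_3 = 0.
Solving: M_0 = 0, M_1 = 8, M_2 = -8, M_3 = 0.
On [4, 6], p(x) = 9 + 23/6·(x - 4) - 4·(x - 4)² + 2/3·(x - 4)³.
With (x - 4) = 1: p(5) = 19/2.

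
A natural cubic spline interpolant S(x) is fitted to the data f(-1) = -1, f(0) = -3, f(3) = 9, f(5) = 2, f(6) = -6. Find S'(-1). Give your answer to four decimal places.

-3.1269

Put σ_i = S'' at the i-th knot. Here h = (1, 3, 2, 1) and Δ = (-2, 4, -7/2, -8), so the interior equations h_(i-1)·σ_(i-1) + 2(h_(i-1)+h_i)·σ_i + h_i·σ_(i+1) = 6(Δ_i − Δ_(i-1)) read
  1·σ_0 + 8·σ_1 + 3·σ_2 = 6(Δ_1 - Δ_0) = 36
  3·σ_1 + 10·σ_2 + 2·σ_3 = 6(Δ_2 - Δ_1) = -45
  2·σ_2 + 6·σ_3 + 1·σ_4 = 6(Δ_3 - Δ_2) = -27
Natural end conditions: σ_0 = σ_4 = 0.
Solving: σ_0 = 0, σ_1 = 1332/197, σ_2 = -1188/197, σ_3 = -981/394, σ_4 = 0.
On [-1, 0], S'(x) = b_0 + 2c_0·(x + 1) + 3d_0·(x + 1)² with b_0 = Δ_0 - h_0(2σ_0 + σ_1)/6 = -616/197, c_0 = σ_0/2 = 0, d_0 = (σ_1 - σ_0)/(6h_0) = 222/197. So S'(-1) = -616/197.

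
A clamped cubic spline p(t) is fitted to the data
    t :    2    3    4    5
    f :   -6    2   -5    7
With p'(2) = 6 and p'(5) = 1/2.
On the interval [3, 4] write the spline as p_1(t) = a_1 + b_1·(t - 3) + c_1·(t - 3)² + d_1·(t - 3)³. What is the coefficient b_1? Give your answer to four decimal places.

-1.7667

Let M_i = p''(x_i). Step sizes h_i = 1, 1, 1; slopes of the chords Δ_i = (y_(i+1) - y_i)/h_i = 8, -7, 12.
  1·M_0 + 4·M_1 + 1·M_2 = 6(Δ_1 - Δ_0) = -90
  1·M_1 + 4·M_2 + 1·M_3 = 6(Δ_2 - Δ_1) = 114
Clamped end conditions give two more equations: 2h_0·M_0 + h_0·M_1 = 6(Δ_0 - p'(2)) = 12 and h_2·M_2 + 2h_2·M_3 = 6(p'(5) - Δ_2) = -69.
Solving the tridiagonal system: M_0 = 413/15, M_1 = -646/15, M_2 = 821/15, M_3 = -928/15.
On [3, 4], with p_1(t) = a_1 + b_1·(t - 3) + c_1·(t - 3)² + d_1·(t - 3)³: c_1 = M_1/2 = -323/15, d_1 = (M_2 - M_1)/(6h_1) = 163/10, b_1 = Δ_1 - h_1(2M_1 + M_2)/6 = -53/30.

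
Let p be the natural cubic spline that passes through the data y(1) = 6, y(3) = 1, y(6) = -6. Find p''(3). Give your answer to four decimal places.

0.1000

Put σ_i = p'' at the i-th knot. Here h = (2, 3) and Δ = (-5/2, -7/3), so the interior equations h_(i-1)·σ_(i-1) + 2(h_(i-1)+h_i)·σ_i + h_i·σ_(i+1) = 6(Δ_i − Δ_(i-1)) read
  2·σ_0 + 10·σ_1 + 3·σ_2 = 6(Δ_1 - Δ_0) = 1
Natural end conditions: σ_0 = σ_2 = 0.
Hence σ_0 = 0, σ_1 = 1/10, σ_2 = 0.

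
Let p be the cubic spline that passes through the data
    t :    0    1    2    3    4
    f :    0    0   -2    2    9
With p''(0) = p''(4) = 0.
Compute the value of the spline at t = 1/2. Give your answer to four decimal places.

0.3415

With M_i denoting the second derivative at x_i, h_i = 1, 1, 1, 1, and Δ_i = (y_(i+1) − y_i)/h_i = 0, -2, 4, 7:
  1·M_0 + 4·M_1 + 1·M_2 = 6(Δ_1 - Δ_0) = -12
  1·M_1 + 4·M_2 + 1·M_3 = 6(Δ_2 - Δ_1) = 36
  1·M_2 + 4·M_3 + 1·M_4 = 6(Δ_3 - Δ_2) = 18
Natural end conditions: M_0 = M_4 = 0.
Solving the tridiagonal system: M_0 = 0, M_1 = -153/28, M_2 = 69/7, M_3 = 57/28, M_4 = 0.
On [0, 1], p(t) = 0 + 51/56·t + 0·t² - 51/56·t³.
With t = 1/2: p(1/2) = 153/448.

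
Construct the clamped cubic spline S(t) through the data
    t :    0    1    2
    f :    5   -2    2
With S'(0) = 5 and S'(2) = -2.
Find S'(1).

-3

With M_i denoting the second derivative at x_i, h_i = 1, 1, and Δ_i = (y_(i+1) − y_i)/h_i = -7, 4:
  1·M_0 + 4·M_1 + 1·M_2 = 6(Δ_1 - Δ_0) = 66
Clamped end conditions give two more equations: 2h_0·M_0 + h_0·M_1 = 6(Δ_0 - S'(0)) = -72 and h_1·M_1 + 2h_1·M_2 = 6(S'(2) - Δ_1) = -36.
Solving the tridiagonal system: M_0 = -56, M_1 = 40, M_2 = -38.
On [1, 2], S'(t) = b_1 + 2c_1·(t - 1) + 3d_1·(t - 1)² with b_1 = Δ_1 - h_1(2M_1 + M_2)/6 = -3, c_1 = M_1/2 = 20, d_1 = (M_2 - M_1)/(6h_1) = -13. So S'(1) = -3.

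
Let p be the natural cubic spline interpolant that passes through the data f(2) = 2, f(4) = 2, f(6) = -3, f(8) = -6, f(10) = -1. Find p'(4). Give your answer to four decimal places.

With M_i denoting the second derivative at x_i, h_i = 2, 2, 2, 2, and Δ_i = (y_(i+1) − y_i)/h_i = 0, -5/2, -3/2, 5/2:
  2·M_0 + 8·M_1 + 2·M_2 = 6(Δ_1 - Δ_0) = -15
  2·M_1 + 8·M_2 + 2·M_3 = 6(Δ_2 - Δ_1) = 6
  2·M_2 + 8·M_3 + 2·M_4 = 6(Δ_3 - Δ_2) = 24
Natural end conditions: M_0 = M_4 = 0.
Solving: M_0 = 0, M_1 = -225/112, M_2 = 15/28, M_3 = 321/112, M_4 = 0.
On [4, 6], p'(x) = b_1 + 2c_1·(x - 4) + 3d_1·(x - 4)² with b_1 = Δ_1 - h_1(2M_1 + M_2)/6 = -75/56, c_1 = M_1/2 = -225/224, d_1 = (M_2 - M_1)/(6h_1) = 95/448. So p'(4) = -75/56.

-1.3393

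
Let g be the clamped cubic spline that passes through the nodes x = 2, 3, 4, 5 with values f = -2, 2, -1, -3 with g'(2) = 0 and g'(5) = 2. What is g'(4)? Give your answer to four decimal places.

-4.7333

Let M_i = g''(x_i). Step sizes h_i = 1, 1, 1; slopes of the chords Δ_i = (y_(i+1) - y_i)/h_i = 4, -3, -2.
  1·M_0 + 4·M_1 + 1·M_2 = 6(Δ_1 - Δ_0) = -42
  1·M_1 + 4·M_2 + 1·M_3 = 6(Δ_2 - Δ_1) = 6
Clamped end conditions give two more equations: 2h_0·M_0 + h_0·M_1 = 6(Δ_0 - g'(2)) = 24 and h_2·M_2 + 2h_2·M_3 = 6(g'(5) - Δ_2) = 24.
Solving the tridiagonal system: M_0 = 302/15, M_1 = -244/15, M_2 = 44/15, M_3 = 158/15.
On [4, 5], g'(x) = b_2 + 2c_2·(x - 4) + 3d_2·(x - 4)² with b_2 = Δ_2 - h_2(2M_2 + M_3)/6 = -71/15, c_2 = M_2/2 = 22/15, d_2 = (M_3 - M_2)/(6h_2) = 19/15. So g'(4) = -71/15.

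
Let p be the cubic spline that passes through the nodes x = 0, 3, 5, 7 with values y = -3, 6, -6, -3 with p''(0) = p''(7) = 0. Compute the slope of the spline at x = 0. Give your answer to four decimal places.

Let m_i = p''(x_i). Step sizes h_i = 3, 2, 2; slopes of the chords Δ_i = (y_(i+1) - y_i)/h_i = 3, -6, 3/2.
  3·m_0 + 10·m_1 + 2·m_2 = 6(Δ_1 - Δ_0) = -54
  2·m_1 + 8·m_2 + 2·m_3 = 6(Δ_2 - Δ_1) = 45
Natural end conditions: m_0 = m_3 = 0.
Forward elimination and back-substitution give m_0 = 0, m_1 = -261/38, m_2 = 279/38, m_3 = 0.
On [0, 3], p'(x) = b_0 + 2c_0·x + 3d_0·x² with b_0 = Δ_0 - h_0(2m_0 + m_1)/6 = 489/76, c_0 = m_0/2 = 0, d_0 = (m_1 - m_0)/(6h_0) = -29/76. So p'(0) = 489/76.

6.4342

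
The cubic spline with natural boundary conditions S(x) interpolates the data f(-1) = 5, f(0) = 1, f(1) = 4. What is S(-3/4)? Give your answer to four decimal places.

3.5898

Let M_i = S''(x_i). Step sizes h_i = 1, 1; slopes of the chords Δ_i = (y_(i+1) - y_i)/h_i = -4, 3.
  1·M_0 + 4·M_1 + 1·M_2 = 6(Δ_1 - Δ_0) = 42
Natural end conditions: M_0 = M_2 = 0.
Forward elimination and back-substitution give M_0 = 0, M_1 = 21/2, M_2 = 0.
On [-1, 0], S(x) = 5 - 23/4·(x + 1) + 0·(x + 1)² + 7/4·(x + 1)³.
With (x + 1) = 1/4: S(-3/4) = 919/256.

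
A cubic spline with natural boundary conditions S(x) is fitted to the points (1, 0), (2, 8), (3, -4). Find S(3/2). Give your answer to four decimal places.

5.8750

Write M_i for S''(x_i). With h_i = 1, 1 and divided differences Δ_i = 8, -12, the continuity of S' gives the tridiagonal system
  1·M_0 + 4·M_1 + 1·M_2 = 6(Δ_1 - Δ_0) = -120
Natural end conditions: M_0 = M_2 = 0.
Solving the tridiagonal system: M_0 = 0, M_1 = -30, M_2 = 0.
On [1, 2], S(x) = 0 + 13·(x - 1) + 0·(x - 1)² - 5·(x - 1)³.
With (x - 1) = 1/2: S(3/2) = 47/8.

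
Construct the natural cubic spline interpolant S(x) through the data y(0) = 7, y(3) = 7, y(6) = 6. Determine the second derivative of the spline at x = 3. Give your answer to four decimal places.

Let σ_i = S''(x_i). Step sizes h_i = 3, 3; slopes of the chords Δ_i = (y_(i+1) - y_i)/h_i = 0, -1/3.
  3·σ_0 + 12·σ_1 + 3·σ_2 = 6(Δ_1 - Δ_0) = -2
Natural end conditions: σ_0 = σ_2 = 0.
Hence σ_0 = 0, σ_1 = -1/6, σ_2 = 0.

-0.1667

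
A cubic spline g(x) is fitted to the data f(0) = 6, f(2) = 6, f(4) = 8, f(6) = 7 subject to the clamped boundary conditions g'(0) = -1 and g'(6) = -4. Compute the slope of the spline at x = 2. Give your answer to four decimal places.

Put σ_i = g'' at the i-th knot. Here h = (2, 2, 2) and Δ = (0, 1, -1/2), so the interior equations h_(i-1)·σ_(i-1) + 2(h_(i-1)+h_i)·σ_i + h_i·σ_(i+1) = 6(Δ_i − Δ_(i-1)) read
  2·σ_0 + 8·σ_1 + 2·σ_2 = 6(Δ_1 - Δ_0) = 6
  2·σ_1 + 8·σ_2 + 2·σ_3 = 6(Δ_2 - Δ_1) = -9
Clamped end conditions give two more equations: 2h_0·σ_0 + h_0·σ_1 = 6(Δ_0 - g'(0)) = 6 and h_2·σ_2 + 2h_2·σ_3 = 6(g'(6) - Δ_2) = -21.
Forward elimination and back-substitution give σ_0 = 13/10, σ_1 = 2/5, σ_2 = 1/10, σ_3 = -53/10.
On [2, 4], g'(x) = b_1 + 2c_1·(x - 2) + 3d_1·(x - 2)² with b_1 = Δ_1 - h_1(2σ_1 + σ_2)/6 = 7/10, c_1 = σ_1/2 = 1/5, d_1 = (σ_2 - σ_1)/(6h_1) = -1/40. So g'(2) = 7/10.

0.7000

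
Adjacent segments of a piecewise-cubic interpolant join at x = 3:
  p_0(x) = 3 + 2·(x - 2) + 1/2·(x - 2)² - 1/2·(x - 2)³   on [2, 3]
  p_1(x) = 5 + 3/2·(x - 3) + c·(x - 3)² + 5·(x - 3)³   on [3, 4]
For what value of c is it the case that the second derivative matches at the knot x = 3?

p_0''(x) = 1 - 3·(x - 2), so p_0''(3) = -2. On the right, p_1''(3) = 2c, so c = -1.

-1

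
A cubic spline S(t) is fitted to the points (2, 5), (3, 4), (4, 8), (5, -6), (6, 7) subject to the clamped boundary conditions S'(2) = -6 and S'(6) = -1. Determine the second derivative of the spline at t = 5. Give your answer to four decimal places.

Put M_i = S'' at the i-th knot. Here h = (1, 1, 1, 1) and Δ = (-1, 4, -14, 13), so the interior equations h_(i-1)·M_(i-1) + 2(h_(i-1)+h_i)·M_i + h_i·M_(i+1) = 6(Δ_i − Δ_(i-1)) read
  1·M_0 + 4·M_1 + 1·M_2 = 6(Δ_1 - Δ_0) = 30
  1·M_1 + 4·M_2 + 1·M_3 = 6(Δ_2 - Δ_1) = -108
  1·M_2 + 4·M_3 + 1·M_4 = 6(Δ_3 - Δ_2) = 162
Clamped end conditions give two more equations: 2h_0·M_0 + h_0·M_1 = 6(Δ_0 - S'(2)) = 30 and h_3·M_3 + 2h_3·M_4 = 6(S'(6) - Δ_3) = -84.
Hence M_0 = 23/4, M_1 = 37/2, M_2 = -199/4, M_3 = 145/2, M_4 = -313/4.

72.5000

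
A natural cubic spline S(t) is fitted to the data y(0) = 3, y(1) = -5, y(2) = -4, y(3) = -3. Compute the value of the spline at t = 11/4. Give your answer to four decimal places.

Put M_i = S'' at the i-th knot. Here h = (1, 1, 1) and Δ = (-8, 1, 1), so the interior equations h_(i-1)·M_(i-1) + 2(h_(i-1)+h_i)·M_i + h_i·M_(i+1) = 6(Δ_i − Δ_(i-1)) read
  1·M_0 + 4·M_1 + 1·M_2 = 6(Δ_1 - Δ_0) = 54
  1·M_1 + 4·M_2 + 1·M_3 = 6(Δ_2 - Δ_1) = 0
Natural end conditions: M_0 = M_3 = 0.
Forward elimination and back-substitution give M_0 = 0, M_1 = 72/5, M_2 = -18/5, M_3 = 0.
On [2, 3], S(t) = -4 + 11/5·(t - 2) - 9/5·(t - 2)² + 3/5·(t - 2)³.
With (t - 2) = 3/4: S(11/4) = -199/64.

-3.1094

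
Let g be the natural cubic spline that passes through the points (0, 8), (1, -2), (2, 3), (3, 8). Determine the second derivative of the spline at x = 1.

Put m_i = g'' at the i-th knot. Here h = (1, 1, 1) and Δ = (-10, 5, 5), so the interior equations h_(i-1)·m_(i-1) + 2(h_(i-1)+h_i)·m_i + h_i·m_(i+1) = 6(Δ_i − Δ_(i-1)) read
  1·m_0 + 4·m_1 + 1·m_2 = 6(Δ_1 - Δ_0) = 90
  1·m_1 + 4·m_2 + 1·m_3 = 6(Δ_2 - Δ_1) = 0
Natural end conditions: m_0 = m_3 = 0.
Solving the tridiagonal system: m_0 = 0, m_1 = 24, m_2 = -6, m_3 = 0.

24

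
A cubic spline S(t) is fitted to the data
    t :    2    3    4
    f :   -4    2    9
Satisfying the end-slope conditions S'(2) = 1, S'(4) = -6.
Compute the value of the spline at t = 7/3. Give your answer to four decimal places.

Let M_i = S''(x_i). Step sizes h_i = 1, 1; slopes of the chords Δ_i = (y_(i+1) - y_i)/h_i = 6, 7.
  1·M_0 + 4·M_1 + 1·M_2 = 6(Δ_1 - Δ_0) = 6
Clamped end conditions give two more equations: 2h_0·M_0 + h_0·M_1 = 6(Δ_0 - S'(2)) = 30 and h_1·M_1 + 2h_1·M_2 = 6(S'(4) - Δ_1) = -78.
Hence M_0 = 10, M_1 = 10, M_2 = -44.
On [2, 3], S(t) = -4 + 1·(t - 2) + 5·(t - 2)² + 0·(t - 2)³.
With (t - 2) = 1/3: S(7/3) = -28/9.

-3.1111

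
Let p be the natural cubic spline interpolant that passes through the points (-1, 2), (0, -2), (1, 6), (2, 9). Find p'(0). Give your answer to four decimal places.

3.0667

Write m_i for p''(x_i). With h_i = 1, 1, 1 and divided differences Δ_i = -4, 8, 3, the continuity of p' gives the tridiagonal system
  1·m_0 + 4·m_1 + 1·m_2 = 6(Δ_1 - Δ_0) = 72
  1·m_1 + 4·m_2 + 1·m_3 = 6(Δ_2 - Δ_1) = -30
Natural end conditions: m_0 = m_3 = 0.
Solving: m_0 = 0, m_1 = 106/5, m_2 = -64/5, m_3 = 0.
On [0, 1], p'(x) = b_1 + 2c_1·x + 3d_1·x² with b_1 = Δ_1 - h_1(2m_1 + m_2)/6 = 46/15, c_1 = m_1/2 = 53/5, d_1 = (m_2 - m_1)/(6h_1) = -17/3. So p'(0) = 46/15.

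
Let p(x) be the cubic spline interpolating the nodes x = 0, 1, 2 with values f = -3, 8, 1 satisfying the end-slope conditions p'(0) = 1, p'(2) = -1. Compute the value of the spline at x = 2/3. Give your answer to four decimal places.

4.7778

Let σ_i = p''(x_i). Step sizes h_i = 1, 1; slopes of the chords Δ_i = (y_(i+1) - y_i)/h_i = 11, -7.
  1·σ_0 + 4·σ_1 + 1·σ_2 = 6(Δ_1 - Δ_0) = -108
Clamped end conditions give two more equations: 2h_0·σ_0 + h_0·σ_1 = 6(Δ_0 - p'(0)) = 60 and h_1·σ_1 + 2h_1·σ_2 = 6(p'(2) - Δ_1) = 36.
Solving the tridiagonal system: σ_0 = 56, σ_1 = -52, σ_2 = 44.
On [0, 1], p(x) = -3 + 1·x + 28·x² - 18·x³.
With x = 2/3: p(2/3) = 43/9.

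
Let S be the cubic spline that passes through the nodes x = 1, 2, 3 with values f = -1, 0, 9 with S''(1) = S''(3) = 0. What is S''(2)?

Put M_i = S'' at the i-th knot. Here h = (1, 1) and Δ = (1, 9), so the interior equations h_(i-1)·M_(i-1) + 2(h_(i-1)+h_i)·M_i + h_i·M_(i+1) = 6(Δ_i − Δ_(i-1)) read
  1·M_0 + 4·M_1 + 1·M_2 = 6(Δ_1 - Δ_0) = 48
Natural end conditions: M_0 = M_2 = 0.
Solving: M_0 = 0, M_1 = 12, M_2 = 0.

12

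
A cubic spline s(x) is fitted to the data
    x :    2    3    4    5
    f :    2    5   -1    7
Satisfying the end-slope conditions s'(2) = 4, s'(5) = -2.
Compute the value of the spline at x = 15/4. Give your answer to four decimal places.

-0.6719

Put σ_i = s'' at the i-th knot. Here h = (1, 1, 1) and Δ = (3, -6, 8), so the interior equations h_(i-1)·σ_(i-1) + 2(h_(i-1)+h_i)·σ_i + h_i·σ_(i+1) = 6(Δ_i − Δ_(i-1)) read
  1·σ_0 + 4·σ_1 + 1·σ_2 = 6(Δ_1 - Δ_0) = -54
  1·σ_1 + 4·σ_2 + 1·σ_3 = 6(Δ_2 - Δ_1) = 84
Clamped end conditions give two more equations: 2h_0·σ_0 + h_0·σ_1 = 6(Δ_0 - s'(2)) = -6 and h_2·σ_2 + 2h_2·σ_3 = 6(s'(5) - Δ_2) = -60.
Solving: σ_0 = 10, σ_1 = -26, σ_2 = 40, σ_3 = -50.
On [3, 4], s(x) = 5 - 4·(x - 3) - 13·(x - 3)² + 11·(x - 3)³.
With (x - 3) = 3/4: s(15/4) = -43/64.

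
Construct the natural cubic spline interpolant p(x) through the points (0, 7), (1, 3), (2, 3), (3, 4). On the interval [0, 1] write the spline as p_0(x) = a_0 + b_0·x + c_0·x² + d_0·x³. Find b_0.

Write m_i for p''(x_i). With h_i = 1, 1, 1 and divided differences Δ_i = -4, 0, 1, the continuity of p' gives the tridiagonal system
  1·m_0 + 4·m_1 + 1·m_2 = 6(Δ_1 - Δ_0) = 24
  1·m_1 + 4·m_2 + 1·m_3 = 6(Δ_2 - Δ_1) = 6
Natural end conditions: m_0 = m_3 = 0.
Solving: m_0 = 0, m_1 = 6, m_2 = 0, m_3 = 0.
On [0, 1], with p_0(x) = a_0 + b_0·x + c_0·x² + d_0·x³: c_0 = m_0/2 = 0, d_0 = (m_1 - m_0)/(6h_0) = 1, b_0 = Δ_0 - h_0(2m_0 + m_1)/6 = -5.

-5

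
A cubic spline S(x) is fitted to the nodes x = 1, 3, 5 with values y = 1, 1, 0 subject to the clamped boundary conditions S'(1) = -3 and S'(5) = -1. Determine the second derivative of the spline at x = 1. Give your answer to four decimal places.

5.3750

Put M_i = S'' at the i-th knot. Here h = (2, 2) and Δ = (0, -1/2), so the interior equations h_(i-1)·M_(i-1) + 2(h_(i-1)+h_i)·M_i + h_i·M_(i+1) = 6(Δ_i − Δ_(i-1)) read
  2·M_0 + 8·M_1 + 2·M_2 = 6(Δ_1 - Δ_0) = -3
Clamped end conditions give two more equations: 2h_0·M_0 + h_0·M_1 = 6(Δ_0 - S'(1)) = 18 and h_1·M_1 + 2h_1·M_2 = 6(S'(5) - Δ_1) = -3.
Hence M_0 = 43/8, M_1 = -7/4, M_2 = 1/8.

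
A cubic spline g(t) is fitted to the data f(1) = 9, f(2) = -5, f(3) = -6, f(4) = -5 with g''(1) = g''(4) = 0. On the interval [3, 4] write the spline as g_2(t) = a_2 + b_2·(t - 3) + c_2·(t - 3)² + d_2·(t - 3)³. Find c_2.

Write M_i for g''(x_i). With h_i = 1, 1, 1 and divided differences Δ_i = -14, -1, 1, the continuity of g' gives the tridiagonal system
  1·M_0 + 4·M_1 + 1·M_2 = 6(Δ_1 - Δ_0) = 78
  1·M_1 + 4·M_2 + 1·M_3 = 6(Δ_2 - Δ_1) = 12
Natural end conditions: M_0 = M_3 = 0.
Solving: M_0 = 0, M_1 = 20, M_2 = -2, M_3 = 0.
On [3, 4], with g_2(t) = a_2 + b_2·(t - 3) + c_2·(t - 3)² + d_2·(t - 3)³: c_2 = M_2/2 = -1, d_2 = (M_3 - M_2)/(6h_2) = 1/3, b_2 = Δ_2 - h_2(2M_2 + M_3)/6 = 5/3.

-1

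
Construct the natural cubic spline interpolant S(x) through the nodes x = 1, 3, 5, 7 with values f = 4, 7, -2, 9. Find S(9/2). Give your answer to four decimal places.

With M_i denoting the second derivative at x_i, h_i = 2, 2, 2, and Δ_i = (y_(i+1) − y_i)/h_i = 3/2, -9/2, 11/2:
  2·M_0 + 8·M_1 + 2·M_2 = 6(Δ_1 - Δ_0) = -36
  2·M_1 + 8·M_2 + 2·M_3 = 6(Δ_2 - Δ_1) = 60
Natural end conditions: M_0 = M_3 = 0.
Forward elimination and back-substitution give M_0 = 0, M_1 = -34/5, M_2 = 46/5, M_3 = 0.
On [3, 5], S(x) = 7 - 91/30·(x - 3) - 17/5·(x - 3)² + 4/3·(x - 3)³.
With (x - 3) = 3/2: S(9/2) = -7/10.

-0.7000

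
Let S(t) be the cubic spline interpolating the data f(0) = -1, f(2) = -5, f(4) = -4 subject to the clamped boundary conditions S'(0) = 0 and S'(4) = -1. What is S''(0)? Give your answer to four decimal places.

-5.1250

Write m_i for S''(x_i). With h_i = 2, 2 and divided differences Δ_i = -2, 1/2, the continuity of S' gives the tridiagonal system
  2·m_0 + 8·m_1 + 2·m_2 = 6(Δ_1 - Δ_0) = 15
Clamped end conditions give two more equations: 2h_0·m_0 + h_0·m_1 = 6(Δ_0 - S'(0)) = -12 and h_1·m_1 + 2h_1·m_2 = 6(S'(4) - Δ_1) = -9.
Solving the tridiagonal system: m_0 = -41/8, m_1 = 17/4, m_2 = -35/8.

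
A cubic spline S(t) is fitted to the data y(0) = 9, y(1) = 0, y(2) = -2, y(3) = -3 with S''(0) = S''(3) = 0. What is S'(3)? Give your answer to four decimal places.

Let M_i = S''(x_i). Step sizes h_i = 1, 1, 1; slopes of the chords Δ_i = (y_(i+1) - y_i)/h_i = -9, -2, -1.
  1·M_0 + 4·M_1 + 1·M_2 = 6(Δ_1 - Δ_0) = 42
  1·M_1 + 4·M_2 + 1·M_3 = 6(Δ_2 - Δ_1) = 6
Natural end conditions: M_0 = M_3 = 0.
Forward elimination and back-substitution give M_0 = 0, M_1 = 54/5, M_2 = -6/5, M_3 = 0.
On [2, 3], S'(t) = b_2 + 2c_2·(t - 2) + 3d_2·(t - 2)² with b_2 = Δ_2 - h_2(2M_2 + M_3)/6 = -3/5, c_2 = M_2/2 = -3/5, d_2 = (M_3 - M_2)/(6h_2) = 1/5. So S'(3) = -6/5.

-1.2000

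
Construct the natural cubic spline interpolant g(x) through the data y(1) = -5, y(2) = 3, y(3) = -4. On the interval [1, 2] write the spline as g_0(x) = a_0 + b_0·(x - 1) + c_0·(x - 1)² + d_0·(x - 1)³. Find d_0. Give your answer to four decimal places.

With M_i denoting the second derivative at x_i, h_i = 1, 1, and Δ_i = (y_(i+1) − y_i)/h_i = 8, -7:
  1·M_0 + 4·M_1 + 1·M_2 = 6(Δ_1 - Δ_0) = -90
Natural end conditions: M_0 = M_2 = 0.
Forward elimination and back-substitution give M_0 = 0, M_1 = -45/2, M_2 = 0.
On [1, 2], with g_0(x) = a_0 + b_0·(x - 1) + c_0·(x - 1)² + d_0·(x - 1)³: c_0 = M_0/2 = 0, d_0 = (M_1 - M_0)/(6h_0) = -15/4, b_0 = Δ_0 - h_0(2M_0 + M_1)/6 = 47/4.

-3.7500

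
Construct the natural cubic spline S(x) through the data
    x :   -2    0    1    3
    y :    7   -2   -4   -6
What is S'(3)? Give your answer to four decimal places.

-0.8000

Put m_i = S'' at the i-th knot. Here h = (2, 1, 2) and Δ = (-9/2, -2, -1), so the interior equations h_(i-1)·m_(i-1) + 2(h_(i-1)+h_i)·m_i + h_i·m_(i+1) = 6(Δ_i − Δ_(i-1)) read
  2·m_0 + 6·m_1 + 1·m_2 = 6(Δ_1 - Δ_0) = 15
  1·m_1 + 6·m_2 + 2·m_3 = 6(Δ_2 - Δ_1) = 6
Natural end conditions: m_0 = m_3 = 0.
Forward elimination and back-substitution give m_0 = 0, m_1 = 12/5, m_2 = 3/5, m_3 = 0.
On [1, 3], S'(x) = b_2 + 2c_2·(x - 1) + 3d_2·(x - 1)² with b_2 = Δ_2 - h_2(2m_2 + m_3)/6 = -7/5, c_2 = m_2/2 = 3/10, d_2 = (m_3 - m_2)/(6h_2) = -1/20. So S'(3) = -4/5.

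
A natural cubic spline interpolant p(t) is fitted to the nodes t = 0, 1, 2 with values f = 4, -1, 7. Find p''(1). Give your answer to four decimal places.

Let m_i = p''(x_i). Step sizes h_i = 1, 1; slopes of the chords Δ_i = (y_(i+1) - y_i)/h_i = -5, 8.
  1·m_0 + 4·m_1 + 1·m_2 = 6(Δ_1 - Δ_0) = 78
Natural end conditions: m_0 = m_2 = 0.
Solving the tridiagonal system: m_0 = 0, m_1 = 39/2, m_2 = 0.

19.5000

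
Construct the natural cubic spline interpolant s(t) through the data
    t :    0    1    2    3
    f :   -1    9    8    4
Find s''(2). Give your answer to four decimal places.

Let M_i = s''(x_i). Step sizes h_i = 1, 1, 1; slopes of the chords Δ_i = (y_(i+1) - y_i)/h_i = 10, -1, -4.
  1·M_0 + 4·M_1 + 1·M_2 = 6(Δ_1 - Δ_0) = -66
  1·M_1 + 4·M_2 + 1·M_3 = 6(Δ_2 - Δ_1) = -18
Natural end conditions: M_0 = M_3 = 0.
Forward elimination and back-substitution give M_0 = 0, M_1 = -82/5, M_2 = -2/5, M_3 = 0.

-0.4000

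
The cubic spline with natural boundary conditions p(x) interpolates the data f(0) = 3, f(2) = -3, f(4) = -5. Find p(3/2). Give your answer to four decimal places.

-1.8281

With M_i denoting the second derivative at x_i, h_i = 2, 2, and Δ_i = (y_(i+1) − y_i)/h_i = -3, -1:
  2·M_0 + 8·M_1 + 2·M_2 = 6(Δ_1 - Δ_0) = 12
Natural end conditions: M_0 = M_2 = 0.
Forward elimination and back-substitution give M_0 = 0, M_1 = 3/2, M_2 = 0.
On [0, 2], p(x) = 3 - 7/2·x + 0·x² + 1/8·x³.
With x = 3/2: p(3/2) = -117/64.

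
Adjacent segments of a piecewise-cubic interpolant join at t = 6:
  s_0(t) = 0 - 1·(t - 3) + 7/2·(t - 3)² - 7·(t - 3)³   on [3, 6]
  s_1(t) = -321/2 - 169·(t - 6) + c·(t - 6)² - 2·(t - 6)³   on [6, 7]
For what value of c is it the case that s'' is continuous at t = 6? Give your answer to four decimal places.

s_0''(t) = 7 - 42·(t - 3), so s_0''(6) = -119. On the right, s_1''(6) = 2c, so c = -119/2.

-59.5000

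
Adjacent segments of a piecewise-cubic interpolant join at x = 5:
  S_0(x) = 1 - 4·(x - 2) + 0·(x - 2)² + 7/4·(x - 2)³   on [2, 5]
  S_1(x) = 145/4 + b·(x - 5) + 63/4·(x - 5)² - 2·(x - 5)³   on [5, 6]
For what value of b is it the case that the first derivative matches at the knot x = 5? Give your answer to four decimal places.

S_0'(x) = -4 + 0·(x - 2) + 21/4·(x - 2)², so S_0'(5) = 173/4. On the right, S_1'(5) = b, so b = 173/4.

43.2500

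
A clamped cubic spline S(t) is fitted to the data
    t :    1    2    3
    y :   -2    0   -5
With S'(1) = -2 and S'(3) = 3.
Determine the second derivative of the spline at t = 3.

37

Write σ_i for S''(x_i). With h_i = 1, 1 and divided differences Δ_i = 2, -5, the continuity of S' gives the tridiagonal system
  1·σ_0 + 4·σ_1 + 1·σ_2 = 6(Δ_1 - Δ_0) = -42
Clamped end conditions give two more equations: 2h_0·σ_0 + h_0·σ_1 = 6(Δ_0 - S'(1)) = 24 and h_1·σ_1 + 2h_1·σ_2 = 6(S'(3) - Δ_1) = 48.
Solving the tridiagonal system: σ_0 = 25, σ_1 = -26, σ_2 = 37.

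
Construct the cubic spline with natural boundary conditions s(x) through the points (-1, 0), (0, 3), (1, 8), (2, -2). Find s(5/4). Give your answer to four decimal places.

6.8563

Write M_i for s''(x_i). With h_i = 1, 1, 1 and divided differences Δ_i = 3, 5, -10, the continuity of s' gives the tridiagonal system
  1·M_0 + 4·M_1 + 1·M_2 = 6(Δ_1 - Δ_0) = 12
  1·M_1 + 4·M_2 + 1·M_3 = 6(Δ_2 - Δ_1) = -90
Natural end conditions: M_0 = M_3 = 0.
Solving the tridiagonal system: M_0 = 0, M_1 = 46/5, M_2 = -124/5, M_3 = 0.
On [1, 2], s(x) = 8 - 26/15·(x - 1) - 62/5·(x - 1)² + 62/15·(x - 1)³.
With (x - 1) = 1/4: s(5/4) = 1097/160.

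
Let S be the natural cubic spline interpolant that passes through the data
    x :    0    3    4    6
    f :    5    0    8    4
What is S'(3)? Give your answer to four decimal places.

7.0142

Let M_i = S''(x_i). Step sizes h_i = 3, 1, 2; slopes of the chords Δ_i = (y_(i+1) - y_i)/h_i = -5/3, 8, -2.
  3·M_0 + 8·M_1 + 1·M_2 = 6(Δ_1 - Δ_0) = 58
  1·M_1 + 6·M_2 + 2·M_3 = 6(Δ_2 - Δ_1) = -60
Natural end conditions: M_0 = M_3 = 0.
Solving the tridiagonal system: M_0 = 0, M_1 = 408/47, M_2 = -538/47, M_3 = 0.
On [3, 4], S'(x) = b_1 + 2c_1·(x - 3) + 3d_1·(x - 3)² with b_1 = Δ_1 - h_1(2M_1 + M_2)/6 = 989/141, c_1 = M_1/2 = 204/47, d_1 = (M_2 - M_1)/(6h_1) = -473/141. So S'(3) = 989/141.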